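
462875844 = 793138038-330262194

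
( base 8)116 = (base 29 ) 2K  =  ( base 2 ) 1001110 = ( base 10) 78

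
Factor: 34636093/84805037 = 19^(-2)*149^1  *232457^1*234917^( - 1)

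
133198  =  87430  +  45768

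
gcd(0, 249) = 249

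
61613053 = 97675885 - 36062832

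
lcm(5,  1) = 5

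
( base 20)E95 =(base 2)1011010011001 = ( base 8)13231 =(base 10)5785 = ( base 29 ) 6PE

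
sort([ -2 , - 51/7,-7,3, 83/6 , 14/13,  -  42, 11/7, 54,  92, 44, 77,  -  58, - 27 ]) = [ - 58,  -  42,-27,  -  51/7, - 7,-2, 14/13, 11/7,3 , 83/6 , 44,54,77,  92 ] 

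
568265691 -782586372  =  -214320681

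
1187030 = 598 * 1985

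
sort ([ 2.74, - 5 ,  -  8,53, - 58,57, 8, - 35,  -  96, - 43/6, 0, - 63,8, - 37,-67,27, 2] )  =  [ - 96, - 67, - 63, - 58, - 37, - 35, - 8,-43/6, - 5,0, 2, 2.74, 8 , 8, 27, 53 , 57 ] 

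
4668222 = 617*7566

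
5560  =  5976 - 416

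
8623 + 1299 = 9922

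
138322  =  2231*62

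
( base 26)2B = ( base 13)4B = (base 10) 63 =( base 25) 2d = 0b111111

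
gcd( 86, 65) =1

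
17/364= 17/364 = 0.05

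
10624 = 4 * 2656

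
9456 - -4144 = 13600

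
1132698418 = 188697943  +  944000475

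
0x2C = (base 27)1H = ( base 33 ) 1B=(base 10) 44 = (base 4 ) 230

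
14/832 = 7/416 = 0.02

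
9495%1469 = 681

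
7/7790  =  7/7790 = 0.00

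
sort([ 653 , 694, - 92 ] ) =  [ - 92, 653, 694]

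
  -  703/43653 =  - 703/43653 = - 0.02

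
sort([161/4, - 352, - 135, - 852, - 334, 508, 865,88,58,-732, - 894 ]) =[ - 894, - 852, - 732 , - 352, - 334, - 135,161/4, 58,88, 508, 865 ]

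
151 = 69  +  82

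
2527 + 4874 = 7401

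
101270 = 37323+63947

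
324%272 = 52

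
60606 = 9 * 6734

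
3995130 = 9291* 430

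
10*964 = 9640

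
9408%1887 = 1860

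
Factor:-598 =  -2^1 * 13^1*23^1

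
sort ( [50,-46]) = [ - 46,50]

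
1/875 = 1/875 = 0.00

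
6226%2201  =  1824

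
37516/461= 81 + 175/461 = 81.38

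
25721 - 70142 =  - 44421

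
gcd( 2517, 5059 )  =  1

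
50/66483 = 50/66483 = 0.00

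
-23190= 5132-28322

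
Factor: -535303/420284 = -2^(  -  2)*105071^( - 1 )*535303^1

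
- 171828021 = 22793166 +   -  194621187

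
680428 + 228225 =908653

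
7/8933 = 7/8933 = 0.00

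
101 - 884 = -783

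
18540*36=667440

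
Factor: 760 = 2^3*5^1*19^1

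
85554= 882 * 97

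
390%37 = 20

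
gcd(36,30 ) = 6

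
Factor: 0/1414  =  0 =0^1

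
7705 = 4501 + 3204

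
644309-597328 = 46981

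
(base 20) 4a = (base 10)90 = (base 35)2k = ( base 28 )36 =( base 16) 5A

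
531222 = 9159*58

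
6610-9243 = -2633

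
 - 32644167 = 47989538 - 80633705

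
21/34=21/34 = 0.62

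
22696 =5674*4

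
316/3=105 + 1/3 = 105.33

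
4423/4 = 4423/4 = 1105.75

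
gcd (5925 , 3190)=5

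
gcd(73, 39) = 1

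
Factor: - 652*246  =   - 2^3*3^1 *41^1*163^1= - 160392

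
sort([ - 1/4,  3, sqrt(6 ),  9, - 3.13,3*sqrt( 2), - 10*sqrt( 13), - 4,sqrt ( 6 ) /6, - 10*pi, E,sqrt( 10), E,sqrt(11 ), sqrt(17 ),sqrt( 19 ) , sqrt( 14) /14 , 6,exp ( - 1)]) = [ - 10*sqrt( 13),  -  10*pi,-4, - 3.13,  -  1/4,sqrt( 14)/14,exp(  -  1),  sqrt( 6)/6,sqrt( 6),E,E,3, sqrt( 10) , sqrt( 11),sqrt(17 ), 3*sqrt ( 2) , sqrt( 19), 6, 9 ]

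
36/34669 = 36/34669= 0.00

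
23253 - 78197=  - 54944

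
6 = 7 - 1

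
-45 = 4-49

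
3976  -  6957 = -2981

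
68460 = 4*17115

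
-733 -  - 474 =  - 259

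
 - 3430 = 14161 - 17591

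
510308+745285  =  1255593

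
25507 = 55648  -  30141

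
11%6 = 5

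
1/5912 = 1/5912=0.00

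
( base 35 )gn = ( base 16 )247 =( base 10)583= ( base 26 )MB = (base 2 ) 1001000111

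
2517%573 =225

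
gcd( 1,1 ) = 1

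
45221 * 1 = 45221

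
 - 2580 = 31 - 2611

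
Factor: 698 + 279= 977  =  977^1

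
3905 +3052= 6957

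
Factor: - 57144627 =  - 3^2* 23^1*59^1*4679^1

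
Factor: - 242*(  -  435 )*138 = 2^2*3^2*5^1 * 11^2*23^1 *29^1 = 14527260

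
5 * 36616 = 183080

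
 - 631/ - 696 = 631/696 = 0.91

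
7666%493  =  271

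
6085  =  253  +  5832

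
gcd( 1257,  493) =1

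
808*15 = 12120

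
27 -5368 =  - 5341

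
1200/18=66+2/3= 66.67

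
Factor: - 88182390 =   -  2^1*3^1 * 5^1 * 41^1 *71693^1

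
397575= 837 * 475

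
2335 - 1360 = 975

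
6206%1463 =354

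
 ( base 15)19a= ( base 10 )370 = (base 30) CA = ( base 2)101110010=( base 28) d6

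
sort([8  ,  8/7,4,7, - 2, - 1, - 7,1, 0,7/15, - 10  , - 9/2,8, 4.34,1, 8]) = [ - 10 , - 7, - 9/2, - 2,  -  1,0,7/15,  1,  1,8/7, 4,4.34,  7,8,8,  8]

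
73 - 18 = 55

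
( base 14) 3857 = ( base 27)dem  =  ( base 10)9877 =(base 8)23225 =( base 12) 5871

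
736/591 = 736/591=1.25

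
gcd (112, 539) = 7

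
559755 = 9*62195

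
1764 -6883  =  - 5119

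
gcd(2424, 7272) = 2424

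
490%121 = 6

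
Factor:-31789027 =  - 31789027^1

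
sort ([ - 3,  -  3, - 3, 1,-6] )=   [ - 6, - 3,-3,  -  3,1]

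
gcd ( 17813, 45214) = 47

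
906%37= 18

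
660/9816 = 55/818 =0.07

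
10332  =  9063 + 1269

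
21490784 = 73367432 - 51876648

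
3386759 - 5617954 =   -  2231195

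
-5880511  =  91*( - 64621)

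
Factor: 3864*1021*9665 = 38129816760 = 2^3*3^1*5^1*7^1*23^1*1021^1*1933^1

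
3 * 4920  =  14760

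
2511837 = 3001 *837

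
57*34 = 1938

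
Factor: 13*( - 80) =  - 1040 = - 2^4*5^1*13^1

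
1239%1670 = 1239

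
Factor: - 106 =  - 2^1*53^1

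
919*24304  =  22335376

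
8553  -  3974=4579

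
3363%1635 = 93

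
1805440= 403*4480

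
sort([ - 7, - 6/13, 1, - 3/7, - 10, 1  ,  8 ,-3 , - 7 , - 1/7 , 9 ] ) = [ - 10 , - 7, - 7, - 3,  -  6/13,-3/7, - 1/7 , 1,  1, 8,9 ] 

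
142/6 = 23  +  2/3 = 23.67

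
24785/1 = 24785= 24785.00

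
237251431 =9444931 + 227806500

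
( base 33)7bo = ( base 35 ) 6iu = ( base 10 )8010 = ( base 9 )11880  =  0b1111101001010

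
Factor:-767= -13^1*59^1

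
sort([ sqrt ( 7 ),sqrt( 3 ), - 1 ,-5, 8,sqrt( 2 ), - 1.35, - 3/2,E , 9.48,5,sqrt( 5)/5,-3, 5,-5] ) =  [ - 5, - 5,-3,-3/2,  -  1.35,- 1,sqrt( 5)/5,sqrt(2),sqrt(3),sqrt( 7),  E,  5, 5 , 8,9.48]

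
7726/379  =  7726/379 = 20.39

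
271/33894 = 271/33894 = 0.01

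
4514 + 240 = 4754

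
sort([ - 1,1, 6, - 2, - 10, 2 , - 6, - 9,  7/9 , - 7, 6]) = [ -10, - 9, - 7 ,-6, - 2 , - 1,7/9,1,  2 , 6, 6]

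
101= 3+98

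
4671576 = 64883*72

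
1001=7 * 143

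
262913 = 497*529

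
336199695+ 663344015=999543710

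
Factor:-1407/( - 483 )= 67/23  =  23^ (- 1)*67^1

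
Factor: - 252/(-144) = 7/4 = 2^ ( -2 )*7^1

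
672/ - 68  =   - 168/17 = -  9.88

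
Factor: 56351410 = 2^1*5^1 * 5635141^1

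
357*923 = 329511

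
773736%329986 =113764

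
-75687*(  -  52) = 3935724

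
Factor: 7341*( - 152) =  - 1115832 = - 2^3 * 3^1  *  19^1*2447^1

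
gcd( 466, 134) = 2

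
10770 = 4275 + 6495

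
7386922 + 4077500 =11464422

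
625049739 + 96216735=721266474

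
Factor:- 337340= - 2^2*5^1*101^1* 167^1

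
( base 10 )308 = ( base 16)134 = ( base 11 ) 260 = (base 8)464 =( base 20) F8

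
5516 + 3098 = 8614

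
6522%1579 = 206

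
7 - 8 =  - 1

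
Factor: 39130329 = 3^1*7^1*19^1*101^1*971^1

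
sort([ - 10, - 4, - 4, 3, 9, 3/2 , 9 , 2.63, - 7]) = [ - 10, -7, - 4, - 4,3/2,  2.63, 3, 9, 9]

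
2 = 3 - 1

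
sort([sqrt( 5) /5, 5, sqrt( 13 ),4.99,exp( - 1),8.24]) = [exp( - 1) , sqrt (5)/5, sqrt(13 )  ,  4.99, 5, 8.24]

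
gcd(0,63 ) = 63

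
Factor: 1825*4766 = 8697950 = 2^1 * 5^2*73^1*2383^1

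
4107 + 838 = 4945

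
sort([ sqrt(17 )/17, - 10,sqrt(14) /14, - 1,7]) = [ - 10, - 1, sqrt( 17)/17,sqrt(14)/14 , 7 ] 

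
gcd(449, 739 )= 1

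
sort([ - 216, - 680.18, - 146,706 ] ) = [ - 680.18, - 216,-146,706 ] 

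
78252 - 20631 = 57621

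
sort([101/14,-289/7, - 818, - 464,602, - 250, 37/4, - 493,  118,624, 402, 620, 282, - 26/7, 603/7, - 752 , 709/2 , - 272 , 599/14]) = [ - 818,-752, - 493, - 464, - 272, - 250, - 289/7, - 26/7, 101/14,37/4, 599/14,603/7, 118,282 , 709/2,402, 602, 620, 624]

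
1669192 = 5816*287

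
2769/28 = 98 + 25/28 = 98.89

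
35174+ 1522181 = 1557355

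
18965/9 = 2107 + 2/9 = 2107.22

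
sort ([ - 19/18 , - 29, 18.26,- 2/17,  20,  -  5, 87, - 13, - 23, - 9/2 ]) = [-29, - 23, -13 , - 5,  -  9/2, - 19/18, - 2/17,18.26,20,87 ]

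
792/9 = 88 = 88.00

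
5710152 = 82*69636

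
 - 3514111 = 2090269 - 5604380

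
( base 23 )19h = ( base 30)p3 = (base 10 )753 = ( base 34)m5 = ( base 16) 2f1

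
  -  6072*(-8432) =51199104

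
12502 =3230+9272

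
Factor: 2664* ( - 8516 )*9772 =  - 221693689728= - 2^7*3^2*7^1*37^1*349^1*2129^1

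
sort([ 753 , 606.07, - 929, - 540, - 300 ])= [-929, - 540, - 300,606.07,  753 ] 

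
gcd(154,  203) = 7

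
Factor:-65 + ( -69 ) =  - 134 = -2^1*67^1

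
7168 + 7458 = 14626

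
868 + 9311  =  10179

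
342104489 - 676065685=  - 333961196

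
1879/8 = 1879/8 = 234.88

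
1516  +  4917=6433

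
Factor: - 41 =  - 41^1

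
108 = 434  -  326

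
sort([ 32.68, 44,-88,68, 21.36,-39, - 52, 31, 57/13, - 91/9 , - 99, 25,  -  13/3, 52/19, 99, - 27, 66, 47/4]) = [ - 99, - 88,-52, - 39, - 27, -91/9, -13/3,52/19, 57/13, 47/4,21.36, 25, 31,  32.68, 44, 66, 68 , 99] 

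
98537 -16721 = 81816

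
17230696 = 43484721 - 26254025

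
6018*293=1763274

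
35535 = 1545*23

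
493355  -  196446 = 296909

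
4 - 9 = -5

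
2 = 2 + 0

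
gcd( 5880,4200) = 840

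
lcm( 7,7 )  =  7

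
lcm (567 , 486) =3402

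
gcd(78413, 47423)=1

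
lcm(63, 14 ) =126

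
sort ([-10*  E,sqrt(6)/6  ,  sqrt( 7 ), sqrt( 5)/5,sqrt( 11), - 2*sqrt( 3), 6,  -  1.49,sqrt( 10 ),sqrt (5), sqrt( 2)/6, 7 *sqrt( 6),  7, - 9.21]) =[  -  10 * E ,-9.21, - 2 * sqrt( 3), - 1.49 , sqrt(2 )/6,sqrt(6 ) /6,sqrt( 5 )/5,sqrt( 5 ),sqrt(7),sqrt( 10),sqrt( 11) , 6,7,7 *sqrt( 6) ]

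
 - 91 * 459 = - 41769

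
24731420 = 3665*6748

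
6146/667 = 6146/667=9.21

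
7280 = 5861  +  1419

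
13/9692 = 13/9692  =  0.00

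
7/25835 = 7/25835 = 0.00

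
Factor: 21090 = 2^1*3^1*5^1*19^1*37^1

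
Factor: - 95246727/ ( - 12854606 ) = 2^( - 1)*3^1*103^(  -  1 )  *277^1*62401^( - 1)*114617^1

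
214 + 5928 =6142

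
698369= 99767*7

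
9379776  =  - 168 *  (-55832) 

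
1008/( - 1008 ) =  - 1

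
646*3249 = 2098854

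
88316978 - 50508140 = 37808838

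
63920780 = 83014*770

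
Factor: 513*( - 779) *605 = - 3^3*5^1*11^2*19^2*41^1 =- 241774335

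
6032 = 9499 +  - 3467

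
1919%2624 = 1919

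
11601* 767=8897967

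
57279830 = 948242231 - 890962401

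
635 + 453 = 1088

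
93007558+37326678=130334236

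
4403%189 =56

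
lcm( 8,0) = 0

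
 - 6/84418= - 1 + 42206/42209  =  - 0.00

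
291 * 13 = 3783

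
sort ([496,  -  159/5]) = [ - 159/5, 496 ] 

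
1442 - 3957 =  - 2515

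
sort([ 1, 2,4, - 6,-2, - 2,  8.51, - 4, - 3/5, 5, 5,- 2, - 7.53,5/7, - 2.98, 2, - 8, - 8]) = [ - 8, - 8,-7.53, - 6, - 4,-2.98, - 2,-2,  -  2, - 3/5,5/7,1,2, 2,4,5,5, 8.51 ] 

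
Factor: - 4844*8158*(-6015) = 2^3 * 3^1*5^1*7^1*173^1*401^1*4079^1 = 237696872280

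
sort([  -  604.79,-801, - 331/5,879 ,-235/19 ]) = [ - 801, - 604.79, - 331/5, - 235/19,879] 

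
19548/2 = 9774 = 9774.00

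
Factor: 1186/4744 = 1/4 = 2^( - 2) 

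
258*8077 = 2083866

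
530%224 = 82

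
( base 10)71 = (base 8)107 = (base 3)2122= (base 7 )131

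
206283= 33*6251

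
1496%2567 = 1496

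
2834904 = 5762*492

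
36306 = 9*4034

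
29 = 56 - 27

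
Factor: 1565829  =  3^2 * 173981^1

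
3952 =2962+990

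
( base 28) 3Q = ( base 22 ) 50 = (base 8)156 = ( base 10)110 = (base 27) 42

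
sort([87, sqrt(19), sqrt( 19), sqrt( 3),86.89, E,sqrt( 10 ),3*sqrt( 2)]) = [ sqrt(3 ), E, sqrt( 10),3*sqrt( 2 ),sqrt( 19 ),sqrt( 19),86.89,87 ] 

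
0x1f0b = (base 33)79r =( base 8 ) 17413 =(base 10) 7947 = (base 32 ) 7ob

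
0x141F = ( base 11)3963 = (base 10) 5151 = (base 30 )5LL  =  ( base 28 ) 6fr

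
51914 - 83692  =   - 31778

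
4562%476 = 278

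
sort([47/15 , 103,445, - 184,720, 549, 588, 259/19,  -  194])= [ - 194, - 184, 47/15, 259/19, 103, 445, 549, 588 , 720 ] 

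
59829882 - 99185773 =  - 39355891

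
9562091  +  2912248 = 12474339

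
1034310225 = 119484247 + 914825978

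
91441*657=60076737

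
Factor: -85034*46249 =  - 3932737466 =-2^1  *  7^1*17^1*41^1*61^1*6607^1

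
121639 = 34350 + 87289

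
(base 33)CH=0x19d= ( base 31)DA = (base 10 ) 413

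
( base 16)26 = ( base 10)38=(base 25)1D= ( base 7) 53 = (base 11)35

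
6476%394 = 172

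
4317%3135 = 1182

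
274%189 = 85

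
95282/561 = 8662/51 = 169.84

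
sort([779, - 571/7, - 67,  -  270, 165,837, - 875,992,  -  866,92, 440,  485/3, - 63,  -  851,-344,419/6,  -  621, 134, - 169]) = [  -  875,  -  866,  -  851 , - 621,-344, - 270,-169,-571/7,-67, -63 , 419/6 , 92, 134,485/3,  165, 440, 779, 837 , 992 ] 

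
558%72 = 54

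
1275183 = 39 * 32697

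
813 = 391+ 422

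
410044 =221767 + 188277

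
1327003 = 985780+341223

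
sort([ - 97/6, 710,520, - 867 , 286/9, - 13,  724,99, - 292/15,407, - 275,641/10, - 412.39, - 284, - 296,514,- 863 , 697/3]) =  [ - 867, - 863, - 412.39  , - 296, - 284, - 275,  -  292/15, -97/6, - 13, 286/9,641/10,99, 697/3,407, 514,520,710,724] 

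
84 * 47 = 3948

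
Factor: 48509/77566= 2^(-1)*179^1 * 271^1*38783^( - 1)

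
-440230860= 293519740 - 733750600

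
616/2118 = 308/1059 = 0.29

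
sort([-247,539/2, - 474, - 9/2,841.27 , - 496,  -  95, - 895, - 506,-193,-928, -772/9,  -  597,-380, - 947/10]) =[  -  928, -895,- 597 ,-506,-496, - 474, - 380,-247,  -  193, -95,  -  947/10, - 772/9,-9/2,539/2,841.27]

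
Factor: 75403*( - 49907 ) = - 3763137521 = -11^1*13^1*349^1*75403^1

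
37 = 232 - 195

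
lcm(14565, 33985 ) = 101955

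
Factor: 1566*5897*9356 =86399871912 = 2^3* 3^3*29^1*2339^1*5897^1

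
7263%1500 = 1263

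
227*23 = 5221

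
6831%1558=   599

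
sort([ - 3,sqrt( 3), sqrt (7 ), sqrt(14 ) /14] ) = [ - 3 , sqrt(14)/14,sqrt(3), sqrt(7)]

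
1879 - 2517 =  - 638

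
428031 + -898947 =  - 470916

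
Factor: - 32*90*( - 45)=2^6 * 3^4 * 5^2 = 129600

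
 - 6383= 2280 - 8663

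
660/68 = 9+12/17 = 9.71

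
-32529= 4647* ( - 7)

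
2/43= 2/43 = 0.05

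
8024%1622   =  1536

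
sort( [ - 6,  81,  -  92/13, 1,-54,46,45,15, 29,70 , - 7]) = [ - 54, - 92/13, - 7, - 6 , 1, 15, 29,45,46, 70,  81] 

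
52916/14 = 3779+5/7 = 3779.71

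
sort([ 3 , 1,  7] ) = [ 1,3, 7]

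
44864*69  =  3095616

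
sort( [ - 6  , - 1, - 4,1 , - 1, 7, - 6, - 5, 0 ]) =[ - 6, - 6, - 5, - 4, - 1, - 1,  0,1,7]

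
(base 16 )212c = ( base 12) 4ab8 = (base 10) 8492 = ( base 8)20454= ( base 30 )9d2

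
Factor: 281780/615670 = 146/319=2^1*11^ ( - 1 )*29^ (-1) * 73^1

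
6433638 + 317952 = 6751590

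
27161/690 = 27161/690 = 39.36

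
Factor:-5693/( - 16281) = 3^ (-5 ) *67^( - 1) * 5693^1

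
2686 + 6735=9421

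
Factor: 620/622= 2^1*5^1*31^1 * 311^( - 1 )=310/311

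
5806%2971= 2835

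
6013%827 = 224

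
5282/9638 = 2641/4819 =0.55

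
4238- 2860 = 1378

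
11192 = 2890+8302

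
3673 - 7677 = -4004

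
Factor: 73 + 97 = 2^1*5^1*17^1= 170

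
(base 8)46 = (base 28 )1a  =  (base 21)1h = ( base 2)100110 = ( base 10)38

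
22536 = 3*7512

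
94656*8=757248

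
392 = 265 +127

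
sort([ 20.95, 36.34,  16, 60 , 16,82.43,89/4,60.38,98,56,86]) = [ 16,16,20.95,89/4, 36.34, 56,60, 60.38,82.43,86,98]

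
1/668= 1/668=0.00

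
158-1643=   -  1485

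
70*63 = 4410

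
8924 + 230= 9154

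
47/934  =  47/934 = 0.05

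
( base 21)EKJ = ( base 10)6613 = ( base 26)9k9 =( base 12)39b1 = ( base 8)14725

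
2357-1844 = 513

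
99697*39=3888183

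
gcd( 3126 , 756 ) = 6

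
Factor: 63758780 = 2^2*5^1 *3187939^1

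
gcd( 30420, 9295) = 845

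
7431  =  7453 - 22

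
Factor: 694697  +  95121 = 789818=2^1*31^1*12739^1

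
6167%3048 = 71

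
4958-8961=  - 4003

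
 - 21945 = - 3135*7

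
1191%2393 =1191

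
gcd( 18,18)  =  18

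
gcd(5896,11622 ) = 2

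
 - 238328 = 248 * ( - 961) 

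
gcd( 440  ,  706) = 2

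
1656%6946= 1656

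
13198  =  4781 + 8417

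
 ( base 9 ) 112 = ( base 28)38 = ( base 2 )1011100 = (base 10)92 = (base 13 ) 71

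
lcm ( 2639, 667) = 60697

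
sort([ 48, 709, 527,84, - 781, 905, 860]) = [ - 781, 48,84, 527,709,860,905]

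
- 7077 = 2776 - 9853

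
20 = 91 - 71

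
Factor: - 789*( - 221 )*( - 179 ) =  - 31212051 = - 3^1 * 13^1*17^1*179^1*263^1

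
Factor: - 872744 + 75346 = -2^1 * 7^1 * 56957^1 =-797398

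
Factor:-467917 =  - 79^1*5923^1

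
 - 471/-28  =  471/28 = 16.82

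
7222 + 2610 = 9832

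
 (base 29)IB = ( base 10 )533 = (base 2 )1000010101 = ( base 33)g5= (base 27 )JK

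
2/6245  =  2/6245 = 0.00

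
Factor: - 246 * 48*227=-2680416 = - 2^5 * 3^2*41^1*227^1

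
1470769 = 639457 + 831312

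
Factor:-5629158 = -2^1*3^2 * 23^1 * 13597^1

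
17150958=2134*8037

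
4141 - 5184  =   - 1043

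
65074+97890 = 162964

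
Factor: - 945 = -3^3*5^1*7^1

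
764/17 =764/17 = 44.94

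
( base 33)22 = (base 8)104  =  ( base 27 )2e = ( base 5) 233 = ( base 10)68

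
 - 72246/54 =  - 1338 +1/9 = - 1337.89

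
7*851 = 5957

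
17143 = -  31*( - 553) 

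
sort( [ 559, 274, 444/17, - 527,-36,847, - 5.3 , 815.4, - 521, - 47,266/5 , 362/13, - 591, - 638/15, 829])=[ - 591,- 527, - 521,-47,-638/15 , - 36, - 5.3,444/17, 362/13, 266/5, 274, 559,  815.4 , 829, 847]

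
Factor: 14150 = 2^1*5^2*283^1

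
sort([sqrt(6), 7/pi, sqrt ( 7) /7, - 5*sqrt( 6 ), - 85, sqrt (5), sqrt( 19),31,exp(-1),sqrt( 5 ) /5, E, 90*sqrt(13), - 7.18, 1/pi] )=[ - 85,  -  5*sqrt( 6), -7.18,1/pi, exp (-1), sqrt ( 7) /7 , sqrt( 5) /5 , 7/pi, sqrt( 5), sqrt(6 ),E,  sqrt( 19),  31, 90 * sqrt( 13)]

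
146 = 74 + 72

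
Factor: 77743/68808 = 2^( - 3 )*3^(  -  1 )*47^(  -  1)*61^( - 1)*77743^1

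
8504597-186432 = 8318165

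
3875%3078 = 797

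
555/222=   2 + 1/2 = 2.50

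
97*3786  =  367242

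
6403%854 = 425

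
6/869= 6/869=   0.01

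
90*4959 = 446310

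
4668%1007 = 640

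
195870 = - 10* ( - 19587)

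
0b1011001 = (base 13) 6b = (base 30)2t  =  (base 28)35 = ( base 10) 89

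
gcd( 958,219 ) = 1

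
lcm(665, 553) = 52535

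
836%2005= 836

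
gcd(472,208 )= 8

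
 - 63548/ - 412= 15887/103 = 154.24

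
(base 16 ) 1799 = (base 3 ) 22021202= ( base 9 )8252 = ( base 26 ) 8O9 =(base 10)6041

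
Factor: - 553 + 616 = 3^2*7^1 = 63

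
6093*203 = 1236879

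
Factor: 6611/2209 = 11^1 * 47^( - 2)*601^1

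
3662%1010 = 632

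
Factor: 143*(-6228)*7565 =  - 6737419260 = - 2^2*3^2*5^1*11^1*13^1*17^1*89^1*173^1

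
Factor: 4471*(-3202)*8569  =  -122675020798 = -2^1*11^1*17^1*19^1*41^1 *263^1 * 1601^1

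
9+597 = 606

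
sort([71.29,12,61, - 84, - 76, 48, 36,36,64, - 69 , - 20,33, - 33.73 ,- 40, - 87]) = [ - 87,  -  84, - 76, - 69, -40, - 33.73, - 20, 12,33,  36, 36, 48, 61,64,71.29] 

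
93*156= 14508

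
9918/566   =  17 + 148/283 = 17.52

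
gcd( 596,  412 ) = 4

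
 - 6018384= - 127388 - 5890996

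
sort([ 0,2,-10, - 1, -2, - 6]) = [ -10,-6,-2,  -  1, 0, 2] 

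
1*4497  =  4497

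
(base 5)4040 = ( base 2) 1000001000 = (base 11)433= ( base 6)2224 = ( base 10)520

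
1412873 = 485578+927295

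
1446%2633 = 1446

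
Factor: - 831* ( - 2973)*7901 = 3^2*277^1*991^1 * 7901^1 =19519918263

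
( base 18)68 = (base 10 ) 116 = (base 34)3E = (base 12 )98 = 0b1110100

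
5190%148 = 10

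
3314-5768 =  - 2454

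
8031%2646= 93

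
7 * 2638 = 18466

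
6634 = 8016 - 1382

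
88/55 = 8/5 = 1.60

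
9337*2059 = 19224883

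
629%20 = 9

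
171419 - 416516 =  - 245097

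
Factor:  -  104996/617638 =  - 2^1 * 7^( -1 )*157^(  -  1)*281^(- 1 )*26249^1 = - 52498/308819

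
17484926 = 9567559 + 7917367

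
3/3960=1/1320 = 0.00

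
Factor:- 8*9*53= - 2^3*3^2*53^1 = - 3816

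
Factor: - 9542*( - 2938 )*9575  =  2^2*5^2*13^2* 113^1*367^1*383^1 = 268429341700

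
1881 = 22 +1859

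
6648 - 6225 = 423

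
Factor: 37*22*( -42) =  - 34188 = - 2^2*3^1*7^1*11^1*37^1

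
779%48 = 11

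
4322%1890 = 542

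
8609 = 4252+4357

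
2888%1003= 882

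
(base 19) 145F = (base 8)20335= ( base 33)7NV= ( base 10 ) 8413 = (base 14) 30CD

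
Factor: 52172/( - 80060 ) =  - 13043/20015 = - 5^ (-1 )*4003^( - 1 )*13043^1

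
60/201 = 20/67 = 0.30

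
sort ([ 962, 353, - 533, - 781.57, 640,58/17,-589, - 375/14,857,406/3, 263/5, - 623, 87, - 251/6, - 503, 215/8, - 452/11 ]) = [ - 781.57, - 623, - 589 , - 533, - 503, - 251/6 , - 452/11, - 375/14, 58/17, 215/8, 263/5, 87,406/3,353, 640, 857,  962 ] 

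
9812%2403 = 200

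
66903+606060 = 672963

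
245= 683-438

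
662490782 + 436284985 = 1098775767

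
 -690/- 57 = 230/19 =12.11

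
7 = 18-11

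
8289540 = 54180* 153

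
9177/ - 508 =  - 9177/508 = - 18.06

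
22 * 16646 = 366212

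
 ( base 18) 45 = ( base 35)27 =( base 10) 77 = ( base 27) 2n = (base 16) 4d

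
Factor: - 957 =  - 3^1*11^1*29^1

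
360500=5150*70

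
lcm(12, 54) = 108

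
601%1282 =601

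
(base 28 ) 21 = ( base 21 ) 2F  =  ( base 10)57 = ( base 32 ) 1P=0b111001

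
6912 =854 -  - 6058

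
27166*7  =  190162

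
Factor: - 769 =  - 769^1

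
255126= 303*842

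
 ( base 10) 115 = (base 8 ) 163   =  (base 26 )4b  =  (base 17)6d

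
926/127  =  7+37/127=7.29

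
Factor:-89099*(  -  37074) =2^1*3^1*37^1*139^1*167^1*641^1= 3303256326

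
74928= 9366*8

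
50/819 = 50/819  =  0.06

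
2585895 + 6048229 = 8634124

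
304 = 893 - 589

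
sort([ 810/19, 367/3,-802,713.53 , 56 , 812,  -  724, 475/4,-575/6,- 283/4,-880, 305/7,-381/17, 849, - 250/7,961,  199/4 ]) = [ - 880, - 802, - 724,- 575/6, - 283/4,-250/7,  -  381/17, 810/19, 305/7, 199/4, 56, 475/4,367/3 , 713.53, 812, 849,  961] 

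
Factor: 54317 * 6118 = 332311406 = 2^1*7^1*19^1*23^1*29^1*1873^1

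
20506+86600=107106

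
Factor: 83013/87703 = 177/187 = 3^1*11^(-1)*17^(-1)*59^1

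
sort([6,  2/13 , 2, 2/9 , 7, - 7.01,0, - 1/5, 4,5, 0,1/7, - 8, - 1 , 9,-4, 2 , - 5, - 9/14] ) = [ - 8,-7.01,  -  5, - 4 , - 1,-9/14 , - 1/5,0, 0,1/7,2/13 , 2/9,2,2,4,5,6, 7 , 9] 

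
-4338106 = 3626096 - 7964202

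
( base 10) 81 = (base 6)213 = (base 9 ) 100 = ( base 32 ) 2h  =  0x51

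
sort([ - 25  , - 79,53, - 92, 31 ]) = [- 92, - 79 ,  -  25 , 31,53] 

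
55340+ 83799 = 139139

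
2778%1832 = 946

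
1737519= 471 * 3689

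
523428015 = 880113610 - 356685595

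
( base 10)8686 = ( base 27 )boj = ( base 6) 104114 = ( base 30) 9JG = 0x21EE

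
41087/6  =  41087/6 = 6847.83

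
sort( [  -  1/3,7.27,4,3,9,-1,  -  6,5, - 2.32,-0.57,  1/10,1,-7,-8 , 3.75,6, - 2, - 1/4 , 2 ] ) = [  -  8, - 7, - 6, - 2.32,-2,-1 ,-0.57, - 1/3, - 1/4,1/10,1 , 2,3,3.75, 4, 5 , 6,7.27,  9 ] 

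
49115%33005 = 16110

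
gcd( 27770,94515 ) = 5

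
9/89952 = 3/29984= 0.00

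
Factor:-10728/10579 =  - 2^3 * 3^2*71^(  -  1 ) = - 72/71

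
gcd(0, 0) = 0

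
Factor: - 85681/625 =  - 5^(- 4 )*47^1* 1823^1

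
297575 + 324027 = 621602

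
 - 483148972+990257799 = 507108827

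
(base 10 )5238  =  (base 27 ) 750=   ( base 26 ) 7JC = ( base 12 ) 3046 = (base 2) 1010001110110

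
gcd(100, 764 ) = 4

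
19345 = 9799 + 9546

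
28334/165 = 171+119/165 = 171.72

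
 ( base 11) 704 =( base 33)pq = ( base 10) 851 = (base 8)1523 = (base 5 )11401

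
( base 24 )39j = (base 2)11110101011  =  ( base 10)1963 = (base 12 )1177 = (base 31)21a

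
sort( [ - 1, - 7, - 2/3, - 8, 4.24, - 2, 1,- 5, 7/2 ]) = [ - 8, - 7, - 5,  -  2 ,- 1, - 2/3, 1, 7/2,  4.24]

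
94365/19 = 4966 +11/19 = 4966.58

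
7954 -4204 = 3750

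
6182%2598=986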